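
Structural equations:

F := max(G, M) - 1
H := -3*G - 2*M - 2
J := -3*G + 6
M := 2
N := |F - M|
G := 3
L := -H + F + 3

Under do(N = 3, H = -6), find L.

Setting N = 3, H = -6 by intervention discards those variables' equations.
F = max(G, M) - 1  [with G=3, M=2]  = 2
L = -H + F + 3  [with H=-6, F=2]  = 11

11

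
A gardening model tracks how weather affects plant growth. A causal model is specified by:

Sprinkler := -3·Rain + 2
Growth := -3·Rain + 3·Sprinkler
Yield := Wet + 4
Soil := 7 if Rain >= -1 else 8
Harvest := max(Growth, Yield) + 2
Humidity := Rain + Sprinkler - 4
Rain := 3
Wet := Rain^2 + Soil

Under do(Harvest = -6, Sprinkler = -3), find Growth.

Under do(Harvest = -6, Sprinkler = -3), each intervened variable's structural equation is replaced by its fixed value.
Growth = -3·Rain + 3·Sprinkler  [with Rain=3, Sprinkler=-3]  = -18

-18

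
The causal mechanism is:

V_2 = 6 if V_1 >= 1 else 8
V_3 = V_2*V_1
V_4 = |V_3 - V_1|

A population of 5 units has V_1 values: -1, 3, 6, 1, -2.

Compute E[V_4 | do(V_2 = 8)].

do(V_2=8) breaks V_2's dependence on V_1. With V_2=8 fixed, V_4 across the units is 7, 21, 42, 7, 14, mean 18.2.

18.2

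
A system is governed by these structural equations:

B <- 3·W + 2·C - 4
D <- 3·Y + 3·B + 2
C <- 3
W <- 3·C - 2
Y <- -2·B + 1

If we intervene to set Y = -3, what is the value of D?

62

Intervening sets Y = -3 and removes its equation (Y <- -2·B + 1).
W = 3·C - 2  [with C=3]  = 7
B = 3·W + 2·C - 4  [with W=7, C=3]  = 23
D = 3·Y + 3·B + 2  [with Y=-3, B=23]  = 62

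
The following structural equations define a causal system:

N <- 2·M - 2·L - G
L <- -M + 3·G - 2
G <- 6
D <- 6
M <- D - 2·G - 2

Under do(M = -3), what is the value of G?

6

Under do(M=-3), the mechanism M <- D - 2·G - 2 is discarded; M is fixed at -3.
G is not downstream of the intervention, so its value is determined by the original equations.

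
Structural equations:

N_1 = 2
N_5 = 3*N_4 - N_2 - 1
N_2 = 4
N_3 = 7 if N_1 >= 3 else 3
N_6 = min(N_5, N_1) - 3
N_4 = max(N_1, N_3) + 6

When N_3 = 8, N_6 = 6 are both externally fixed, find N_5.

37

The joint intervention fixes N_3 = 8, N_6 = 6, removing each variable's own equation.
N_4 = max(N_1, N_3) + 6  [with N_1=2, N_3=8]  = 14
N_5 = 3*N_4 - N_2 - 1  [with N_4=14, N_2=4]  = 37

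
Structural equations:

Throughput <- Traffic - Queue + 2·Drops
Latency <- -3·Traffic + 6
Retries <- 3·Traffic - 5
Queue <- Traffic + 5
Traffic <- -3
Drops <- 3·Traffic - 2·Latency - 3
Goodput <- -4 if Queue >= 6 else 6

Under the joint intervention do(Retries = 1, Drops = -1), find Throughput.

-7

Setting Retries = 1, Drops = -1 by intervention discards those variables' equations.
Queue = Traffic + 5  [with Traffic=-3]  = 2
Throughput = Traffic - Queue + 2·Drops  [with Traffic=-3, Queue=2, Drops=-1]  = -7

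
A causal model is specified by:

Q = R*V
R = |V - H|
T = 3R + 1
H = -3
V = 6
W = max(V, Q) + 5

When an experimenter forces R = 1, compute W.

11

The intervention breaks the incoming arrows to R: R = |V - H| no longer applies, and R = 1.
Q = R*V  [with R=1, V=6]  = 6
W = max(V, Q) + 5  [with V=6, Q=6]  = 11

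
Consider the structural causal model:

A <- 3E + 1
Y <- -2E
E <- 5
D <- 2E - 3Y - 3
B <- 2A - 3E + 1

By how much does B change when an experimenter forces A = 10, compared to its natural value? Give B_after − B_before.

The intervention breaks the incoming arrows to A: A <- 3E + 1 no longer applies, and A = 10.
B = 2A - 3E + 1  [with A=10, E=5]  = 6
Without intervention: A = 3E + 1  [with E=5]  = 16; B = 2A - 3E + 1  [with A=16, E=5]  = 18.
Change = 6 − 18 = -12.

-12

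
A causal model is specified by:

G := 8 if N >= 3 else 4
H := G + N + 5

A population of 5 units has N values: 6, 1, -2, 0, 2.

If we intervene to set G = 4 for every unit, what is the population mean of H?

Under do(G=4), G's equation is replaced by G=4 for every unit. Per-unit H: 15, 10, 7, 9, 11. Mean = 10.4.

10.4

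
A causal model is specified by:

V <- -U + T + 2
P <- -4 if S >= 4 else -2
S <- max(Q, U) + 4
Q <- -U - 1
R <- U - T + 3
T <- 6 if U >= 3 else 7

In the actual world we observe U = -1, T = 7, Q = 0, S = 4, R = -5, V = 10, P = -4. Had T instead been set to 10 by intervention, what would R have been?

do(T=10) replaces the equation T <- 6 if U >= 3 else 7 with the constant T = 10.
R = U - T + 3  [with U=-1, T=10]  = -8

-8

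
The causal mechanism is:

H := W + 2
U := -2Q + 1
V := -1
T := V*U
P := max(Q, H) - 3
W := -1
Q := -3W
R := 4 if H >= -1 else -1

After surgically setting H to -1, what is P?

The intervention breaks the incoming arrows to H: H := W + 2 no longer applies, and H = -1.
Q = -3W  [with W=-1]  = 3
P = max(Q, H) - 3  [with Q=3, H=-1]  = 0

0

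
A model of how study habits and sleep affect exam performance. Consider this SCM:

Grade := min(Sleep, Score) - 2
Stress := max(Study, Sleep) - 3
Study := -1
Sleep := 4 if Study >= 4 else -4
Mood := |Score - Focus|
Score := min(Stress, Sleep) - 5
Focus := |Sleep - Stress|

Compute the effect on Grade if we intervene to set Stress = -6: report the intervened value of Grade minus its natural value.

The intervention breaks the incoming arrows to Stress: Stress := max(Study, Sleep) - 3 no longer applies, and Stress = -6.
Sleep = 4 if Study >= 4 else -4  [with Study=-1]  = -4
Score = min(Stress, Sleep) - 5  [with Stress=-6, Sleep=-4]  = -11
Grade = min(Sleep, Score) - 2  [with Sleep=-4, Score=-11]  = -13
Without intervention: Sleep = 4 if Study >= 4 else -4  [with Study=-1]  = -4; Stress = max(Study, Sleep) - 3  [with Study=-1, Sleep=-4]  = -4; Score = min(Stress, Sleep) - 5  [with Stress=-4, Sleep=-4]  = -9; Grade = min(Sleep, Score) - 2  [with Sleep=-4, Score=-9]  = -11.
Change = -13 − (-11) = -2.

-2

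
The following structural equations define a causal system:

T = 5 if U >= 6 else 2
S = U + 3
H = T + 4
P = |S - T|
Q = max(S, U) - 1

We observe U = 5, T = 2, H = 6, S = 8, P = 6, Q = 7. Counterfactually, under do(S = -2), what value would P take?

4

Intervening sets S = -2 and removes its equation (S = U + 3).
T = 5 if U >= 6 else 2  [with U=5]  = 2
P = |S - T|  [with S=-2, T=2]  = 4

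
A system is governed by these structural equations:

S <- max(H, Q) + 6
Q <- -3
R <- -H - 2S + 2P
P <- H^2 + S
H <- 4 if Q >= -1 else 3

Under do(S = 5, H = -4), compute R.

36

Setting S = 5, H = -4 by intervention discards those variables' equations.
P = H^2 + S  [with H=-4, S=5]  = 21
R = -H - 2S + 2P  [with H=-4, S=5, P=21]  = 36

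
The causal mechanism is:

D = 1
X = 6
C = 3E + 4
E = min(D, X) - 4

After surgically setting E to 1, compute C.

The intervention breaks the incoming arrows to E: E = min(D, X) - 4 no longer applies, and E = 1.
C = 3E + 4  [with E=1]  = 7

7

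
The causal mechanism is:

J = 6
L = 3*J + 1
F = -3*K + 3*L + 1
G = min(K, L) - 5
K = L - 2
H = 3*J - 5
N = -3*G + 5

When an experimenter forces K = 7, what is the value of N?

-1

The intervention breaks the incoming arrows to K: K = L - 2 no longer applies, and K = 7.
L = 3*J + 1  [with J=6]  = 19
G = min(K, L) - 5  [with K=7, L=19]  = 2
N = -3*G + 5  [with G=2]  = -1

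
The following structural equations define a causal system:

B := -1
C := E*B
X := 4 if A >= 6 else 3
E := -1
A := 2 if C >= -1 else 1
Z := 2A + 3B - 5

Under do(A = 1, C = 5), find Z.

-6

The joint intervention fixes A = 1, C = 5, removing each variable's own equation.
Z = 2A + 3B - 5  [with A=1, B=-1]  = -6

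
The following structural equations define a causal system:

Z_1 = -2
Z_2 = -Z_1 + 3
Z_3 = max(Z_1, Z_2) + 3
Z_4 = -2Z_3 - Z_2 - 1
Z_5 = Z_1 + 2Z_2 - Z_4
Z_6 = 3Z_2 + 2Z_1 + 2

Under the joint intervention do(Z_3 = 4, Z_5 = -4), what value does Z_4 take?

-14

The joint intervention fixes Z_3 = 4, Z_5 = -4, removing each variable's own equation.
Z_2 = -Z_1 + 3  [with Z_1=-2]  = 5
Z_4 = -2Z_3 - Z_2 - 1  [with Z_3=4, Z_2=5]  = -14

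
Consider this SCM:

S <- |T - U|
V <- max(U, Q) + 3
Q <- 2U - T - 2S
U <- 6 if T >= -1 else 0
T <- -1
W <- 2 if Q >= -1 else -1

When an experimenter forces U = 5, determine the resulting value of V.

do(U=5) replaces the equation U <- 6 if T >= -1 else 0 with the constant U = 5.
S = |T - U|  [with T=-1, U=5]  = 6
Q = 2U - T - 2S  [with U=5, T=-1, S=6]  = -1
V = max(U, Q) + 3  [with U=5, Q=-1]  = 8

8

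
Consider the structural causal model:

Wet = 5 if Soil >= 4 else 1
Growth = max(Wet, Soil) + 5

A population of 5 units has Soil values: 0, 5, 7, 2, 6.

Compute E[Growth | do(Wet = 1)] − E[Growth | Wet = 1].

do(Wet=1) breaks Wet's dependence on Soil. With Wet=1 fixed, Growth across the units is 6, 10, 12, 7, 11, mean 9.2.
Observing Wet=1 restricts to units where Wet's equation naturally yields 1: Soil ∈ {0, 2}. In that subpopulation Growth = 6, 7, mean 6.5.
Difference = 9.2 − 6.5 = 2.7.

2.7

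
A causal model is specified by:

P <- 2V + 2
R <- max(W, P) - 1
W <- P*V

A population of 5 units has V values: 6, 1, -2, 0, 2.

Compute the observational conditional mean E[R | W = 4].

Conditioning on W=4 selects the 2 unit(s) with V ∈ {1, -2}. Their R values: 3, 3. Mean = 3.

3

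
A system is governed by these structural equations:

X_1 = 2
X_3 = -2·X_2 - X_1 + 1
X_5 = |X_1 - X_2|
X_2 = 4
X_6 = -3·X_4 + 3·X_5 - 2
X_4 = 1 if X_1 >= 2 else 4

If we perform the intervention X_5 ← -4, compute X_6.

-17

The intervention breaks the incoming arrows to X_5: X_5 = |X_1 - X_2| no longer applies, and X_5 = -4.
X_4 = 1 if X_1 >= 2 else 4  [with X_1=2]  = 1
X_6 = -3·X_4 + 3·X_5 - 2  [with X_4=1, X_5=-4]  = -17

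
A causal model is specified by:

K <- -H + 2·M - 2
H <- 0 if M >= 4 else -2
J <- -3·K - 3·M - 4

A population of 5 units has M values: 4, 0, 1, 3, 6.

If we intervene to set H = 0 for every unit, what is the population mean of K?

Under do(H=0), H's equation is replaced by H=0 for every unit. Per-unit K: 6, -2, 0, 4, 10. Mean = 3.6.

3.6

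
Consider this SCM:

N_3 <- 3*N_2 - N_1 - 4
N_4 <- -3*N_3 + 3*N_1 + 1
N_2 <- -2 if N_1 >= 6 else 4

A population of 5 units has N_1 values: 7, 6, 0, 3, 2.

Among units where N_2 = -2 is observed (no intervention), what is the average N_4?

Conditioning on N_2=-2 selects the 2 unit(s) with N_1 ∈ {7, 6}. Their N_4 values: 73, 67. Mean = 70.

70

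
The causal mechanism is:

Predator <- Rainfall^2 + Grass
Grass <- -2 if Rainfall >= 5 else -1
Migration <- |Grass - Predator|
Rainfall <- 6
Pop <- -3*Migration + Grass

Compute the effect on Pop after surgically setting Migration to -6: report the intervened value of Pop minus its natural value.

Intervening sets Migration = -6 and removes its equation (Migration <- |Grass - Predator|).
Grass = -2 if Rainfall >= 5 else -1  [with Rainfall=6]  = -2
Pop = -3*Migration + Grass  [with Migration=-6, Grass=-2]  = 16
Without intervention: Grass = -2 if Rainfall >= 5 else -1  [with Rainfall=6]  = -2; Predator = Rainfall^2 + Grass  [with Rainfall=6, Grass=-2]  = 34; Migration = |Grass - Predator|  [with Grass=-2, Predator=34]  = 36; Pop = -3*Migration + Grass  [with Migration=36, Grass=-2]  = -110.
Change = 16 − (-110) = 126.

126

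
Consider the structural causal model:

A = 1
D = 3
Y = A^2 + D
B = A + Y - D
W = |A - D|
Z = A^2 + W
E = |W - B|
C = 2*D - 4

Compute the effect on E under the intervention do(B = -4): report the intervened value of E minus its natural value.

The intervention breaks the incoming arrows to B: B = A + Y - D no longer applies, and B = -4.
W = |A - D|  [with A=1, D=3]  = 2
E = |W - B|  [with W=2, B=-4]  = 6
Without intervention: Y = A^2 + D  [with A=1, D=3]  = 4; B = A + Y - D  [with A=1, Y=4, D=3]  = 2; W = |A - D|  [with A=1, D=3]  = 2; E = |W - B|  [with W=2, B=2]  = 0.
Change = 6 − 0 = 6.

6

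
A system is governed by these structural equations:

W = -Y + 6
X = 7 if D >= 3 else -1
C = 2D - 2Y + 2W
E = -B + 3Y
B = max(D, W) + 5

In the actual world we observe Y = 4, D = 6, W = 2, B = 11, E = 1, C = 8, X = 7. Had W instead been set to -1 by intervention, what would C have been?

The intervention breaks the incoming arrows to W: W = -Y + 6 no longer applies, and W = -1.
C = 2D - 2Y + 2W  [with D=6, Y=4, W=-1]  = 2

2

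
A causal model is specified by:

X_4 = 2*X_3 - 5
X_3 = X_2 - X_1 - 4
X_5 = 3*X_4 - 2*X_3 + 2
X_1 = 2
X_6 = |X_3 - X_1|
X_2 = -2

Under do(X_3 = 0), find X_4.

The intervention breaks the incoming arrows to X_3: X_3 = X_2 - X_1 - 4 no longer applies, and X_3 = 0.
X_4 = 2*X_3 - 5  [with X_3=0]  = -5

-5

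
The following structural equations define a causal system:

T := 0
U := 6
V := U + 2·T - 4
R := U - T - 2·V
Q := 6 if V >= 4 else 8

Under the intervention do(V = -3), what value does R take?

The intervention breaks the incoming arrows to V: V := U + 2·T - 4 no longer applies, and V = -3.
R = U - T - 2·V  [with U=6, T=0, V=-3]  = 12

12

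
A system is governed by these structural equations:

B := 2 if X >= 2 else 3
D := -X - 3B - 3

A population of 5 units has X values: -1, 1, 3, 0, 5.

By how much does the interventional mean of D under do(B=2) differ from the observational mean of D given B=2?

2.4

do(B=2) breaks B's dependence on X. With B=2 fixed, D across the units is -8, -10, -12, -9, -14, mean -10.6.
Conditioning on B=2 selects the 2 unit(s) with X ∈ {3, 5}. Their D values: -12, -14. Mean = -13.
Difference = -10.6 − (-13) = 2.4.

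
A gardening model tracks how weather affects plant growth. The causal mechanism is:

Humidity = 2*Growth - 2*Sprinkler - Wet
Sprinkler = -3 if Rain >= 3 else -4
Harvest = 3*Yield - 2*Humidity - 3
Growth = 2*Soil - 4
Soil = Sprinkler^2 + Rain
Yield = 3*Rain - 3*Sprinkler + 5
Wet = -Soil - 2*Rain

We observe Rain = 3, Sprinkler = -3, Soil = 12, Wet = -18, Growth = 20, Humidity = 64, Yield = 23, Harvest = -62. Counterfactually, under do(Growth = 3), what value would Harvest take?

6

do(Growth=3) replaces the equation Growth = 2*Soil - 4 with the constant Growth = 3.
Sprinkler = -3 if Rain >= 3 else -4  [with Rain=3]  = -3
Soil = Sprinkler^2 + Rain  [with Sprinkler=-3, Rain=3]  = 12
Wet = -Soil - 2*Rain  [with Soil=12, Rain=3]  = -18
Humidity = 2*Growth - 2*Sprinkler - Wet  [with Growth=3, Sprinkler=-3, Wet=-18]  = 30
Yield = 3*Rain - 3*Sprinkler + 5  [with Rain=3, Sprinkler=-3]  = 23
Harvest = 3*Yield - 2*Humidity - 3  [with Yield=23, Humidity=30]  = 6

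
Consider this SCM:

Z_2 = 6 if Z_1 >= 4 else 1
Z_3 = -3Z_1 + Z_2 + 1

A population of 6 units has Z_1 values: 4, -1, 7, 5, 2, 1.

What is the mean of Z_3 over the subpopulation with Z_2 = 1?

Conditioning on Z_2=1 selects the 3 unit(s) with Z_1 ∈ {-1, 2, 1}. Their Z_3 values: 5, -4, -1. Mean = 0.

0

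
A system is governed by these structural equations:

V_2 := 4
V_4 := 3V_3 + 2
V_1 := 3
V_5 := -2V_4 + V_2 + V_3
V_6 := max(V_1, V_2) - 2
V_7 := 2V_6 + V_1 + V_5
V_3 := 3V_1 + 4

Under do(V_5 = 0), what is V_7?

Under do(V_5=0), the mechanism V_5 := -2V_4 + V_2 + V_3 is discarded; V_5 is fixed at 0.
V_6 = max(V_1, V_2) - 2  [with V_1=3, V_2=4]  = 2
V_7 = 2V_6 + V_1 + V_5  [with V_6=2, V_1=3, V_5=0]  = 7

7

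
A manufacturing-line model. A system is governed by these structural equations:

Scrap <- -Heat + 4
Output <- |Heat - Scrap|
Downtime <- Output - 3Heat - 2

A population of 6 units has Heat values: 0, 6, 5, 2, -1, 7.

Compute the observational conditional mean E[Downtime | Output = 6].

Conditioning on Output=6 selects the 2 unit(s) with Heat ∈ {5, -1}. Their Downtime values: -11, 7. Mean = -2.

-2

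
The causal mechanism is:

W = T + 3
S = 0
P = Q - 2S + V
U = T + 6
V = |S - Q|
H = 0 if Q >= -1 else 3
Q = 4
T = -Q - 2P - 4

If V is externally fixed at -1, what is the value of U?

The intervention breaks the incoming arrows to V: V = |S - Q| no longer applies, and V = -1.
P = Q - 2S + V  [with Q=4, S=0, V=-1]  = 3
T = -Q - 2P - 4  [with Q=4, P=3]  = -14
U = T + 6  [with T=-14]  = -8

-8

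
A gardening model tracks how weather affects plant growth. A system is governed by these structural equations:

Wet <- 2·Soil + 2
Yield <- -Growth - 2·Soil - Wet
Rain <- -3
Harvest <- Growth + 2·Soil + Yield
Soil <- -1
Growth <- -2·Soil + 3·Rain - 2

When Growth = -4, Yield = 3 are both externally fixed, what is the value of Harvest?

-3

The joint intervention fixes Growth = -4, Yield = 3, removing each variable's own equation.
Harvest = Growth + 2·Soil + Yield  [with Growth=-4, Soil=-1, Yield=3]  = -3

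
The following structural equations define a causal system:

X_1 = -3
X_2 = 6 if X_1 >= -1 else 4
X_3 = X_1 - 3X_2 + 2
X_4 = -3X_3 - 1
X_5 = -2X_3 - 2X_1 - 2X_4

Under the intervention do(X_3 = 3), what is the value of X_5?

20

do(X_3=3) replaces the equation X_3 = X_1 - 3X_2 + 2 with the constant X_3 = 3.
X_4 = -3X_3 - 1  [with X_3=3]  = -10
X_5 = -2X_3 - 2X_1 - 2X_4  [with X_3=3, X_1=-3, X_4=-10]  = 20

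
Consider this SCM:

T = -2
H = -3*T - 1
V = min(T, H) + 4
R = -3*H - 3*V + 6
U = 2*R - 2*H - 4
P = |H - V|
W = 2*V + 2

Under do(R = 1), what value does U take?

-12

Intervening sets R = 1 and removes its equation (R = -3*H - 3*V + 6).
H = -3*T - 1  [with T=-2]  = 5
U = 2*R - 2*H - 4  [with R=1, H=5]  = -12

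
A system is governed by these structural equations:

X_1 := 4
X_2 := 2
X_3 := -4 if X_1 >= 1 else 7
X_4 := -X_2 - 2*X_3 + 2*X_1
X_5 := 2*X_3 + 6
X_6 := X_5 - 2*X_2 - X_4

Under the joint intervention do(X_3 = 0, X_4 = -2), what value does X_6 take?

4

Setting X_3 = 0, X_4 = -2 by intervention discards those variables' equations.
X_5 = 2*X_3 + 6  [with X_3=0]  = 6
X_6 = X_5 - 2*X_2 - X_4  [with X_5=6, X_2=2, X_4=-2]  = 4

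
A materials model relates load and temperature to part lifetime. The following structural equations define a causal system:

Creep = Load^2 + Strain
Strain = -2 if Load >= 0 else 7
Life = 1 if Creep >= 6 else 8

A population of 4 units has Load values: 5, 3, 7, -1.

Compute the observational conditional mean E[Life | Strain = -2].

1

Conditioning on Strain=-2 selects the 3 unit(s) with Load ∈ {5, 3, 7}. Their Life values: 1, 1, 1. Mean = 1.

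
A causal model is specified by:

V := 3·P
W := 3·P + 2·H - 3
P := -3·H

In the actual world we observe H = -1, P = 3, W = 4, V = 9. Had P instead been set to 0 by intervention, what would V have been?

0

Under do(P=0), the mechanism P := -3·H is discarded; P is fixed at 0.
V = 3·P  [with P=0]  = 0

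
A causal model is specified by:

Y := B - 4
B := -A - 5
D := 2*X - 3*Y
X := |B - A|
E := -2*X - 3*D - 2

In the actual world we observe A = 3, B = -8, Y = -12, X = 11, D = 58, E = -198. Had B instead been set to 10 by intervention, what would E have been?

Under do(B=10), the mechanism B := -A - 5 is discarded; B is fixed at 10.
Y = B - 4  [with B=10]  = 6
X = |B - A|  [with B=10, A=3]  = 7
D = 2*X - 3*Y  [with X=7, Y=6]  = -4
E = -2*X - 3*D - 2  [with X=7, D=-4]  = -4

-4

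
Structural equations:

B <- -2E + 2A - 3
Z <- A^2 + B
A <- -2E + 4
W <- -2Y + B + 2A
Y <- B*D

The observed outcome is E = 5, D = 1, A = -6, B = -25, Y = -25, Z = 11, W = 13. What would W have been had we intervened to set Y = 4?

Under do(Y=4), the mechanism Y <- B*D is discarded; Y is fixed at 4.
A = -2E + 4  [with E=5]  = -6
B = -2E + 2A - 3  [with E=5, A=-6]  = -25
W = -2Y + B + 2A  [with Y=4, B=-25, A=-6]  = -45

-45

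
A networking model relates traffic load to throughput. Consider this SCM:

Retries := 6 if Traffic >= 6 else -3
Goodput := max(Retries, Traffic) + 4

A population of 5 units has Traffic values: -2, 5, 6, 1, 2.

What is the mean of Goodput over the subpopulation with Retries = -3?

Conditioning on Retries=-3 selects the 4 unit(s) with Traffic ∈ {-2, 5, 1, 2}. Their Goodput values: 2, 9, 5, 6. Mean = 5.5.

5.5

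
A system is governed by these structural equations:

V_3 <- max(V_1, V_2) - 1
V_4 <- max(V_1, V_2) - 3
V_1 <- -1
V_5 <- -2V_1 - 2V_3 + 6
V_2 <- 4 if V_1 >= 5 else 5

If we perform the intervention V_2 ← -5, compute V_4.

-4

Under do(V_2=-5), the mechanism V_2 <- 4 if V_1 >= 5 else 5 is discarded; V_2 is fixed at -5.
V_4 = max(V_1, V_2) - 3  [with V_1=-1, V_2=-5]  = -4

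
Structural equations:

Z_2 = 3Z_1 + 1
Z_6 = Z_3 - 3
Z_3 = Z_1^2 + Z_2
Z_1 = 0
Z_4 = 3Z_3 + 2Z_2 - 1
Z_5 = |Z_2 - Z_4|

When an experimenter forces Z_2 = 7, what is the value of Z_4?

34

Under do(Z_2=7), the mechanism Z_2 = 3Z_1 + 1 is discarded; Z_2 is fixed at 7.
Z_3 = Z_1^2 + Z_2  [with Z_1=0, Z_2=7]  = 7
Z_4 = 3Z_3 + 2Z_2 - 1  [with Z_3=7, Z_2=7]  = 34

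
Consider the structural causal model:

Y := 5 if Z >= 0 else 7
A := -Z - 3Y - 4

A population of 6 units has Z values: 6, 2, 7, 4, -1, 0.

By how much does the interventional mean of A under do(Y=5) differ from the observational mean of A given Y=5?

The intervention sets Y=5 in all 6 units regardless of Z. Recomputing A per unit gives -25, -21, -26, -23, -18, -19; average -22.
Conditioning on Y=5 selects the 5 unit(s) with Z ∈ {6, 2, 7, 4, 0}. Their A values: -25, -21, -26, -23, -19. Mean = -22.8.
Difference = -22 − (-22.8) = 0.8.

0.8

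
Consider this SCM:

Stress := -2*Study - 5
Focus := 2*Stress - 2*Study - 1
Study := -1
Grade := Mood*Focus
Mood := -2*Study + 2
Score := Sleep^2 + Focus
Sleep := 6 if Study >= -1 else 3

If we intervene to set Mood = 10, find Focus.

-5

do(Mood=10) replaces the equation Mood := -2*Study + 2 with the constant Mood = 10.
No directed path runs from Mood to Focus, so Focus keeps its natural value.
Stress = -2*Study - 5  [with Study=-1]  = -3
Focus = 2*Stress - 2*Study - 1  [with Stress=-3, Study=-1]  = -5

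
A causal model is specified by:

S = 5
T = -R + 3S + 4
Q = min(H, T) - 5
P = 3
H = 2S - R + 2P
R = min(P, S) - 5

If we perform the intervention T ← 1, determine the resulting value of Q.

-4

Under do(T=1), the mechanism T = -R + 3S + 4 is discarded; T is fixed at 1.
R = min(P, S) - 5  [with P=3, S=5]  = -2
H = 2S - R + 2P  [with S=5, R=-2, P=3]  = 18
Q = min(H, T) - 5  [with H=18, T=1]  = -4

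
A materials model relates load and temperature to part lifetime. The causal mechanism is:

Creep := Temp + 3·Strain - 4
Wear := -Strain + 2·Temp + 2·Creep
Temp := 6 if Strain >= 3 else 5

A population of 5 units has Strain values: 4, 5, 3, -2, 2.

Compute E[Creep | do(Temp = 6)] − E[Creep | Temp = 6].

Under do(Temp=6), Temp's equation is replaced by Temp=6 for every unit. Per-unit Creep: 14, 17, 11, -4, 8. Mean = 9.2.
Conditioning on Temp=6 selects the 3 unit(s) with Strain ∈ {4, 5, 3}. Their Creep values: 14, 17, 11. Mean = 14.
Difference = 9.2 − 14 = -4.8.

-4.8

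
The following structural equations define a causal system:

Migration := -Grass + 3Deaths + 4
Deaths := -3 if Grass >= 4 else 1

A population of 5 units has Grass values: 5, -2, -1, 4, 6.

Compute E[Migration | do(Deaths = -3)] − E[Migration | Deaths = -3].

Every unit gets Deaths=-3 under the intervention. Migration values become -10, -3, -4, -9, -11; E[Migration|do(Deaths=-3)] = -7.4.
Observing Deaths=-3 restricts to units where Deaths's equation naturally yields -3: Grass ∈ {5, 4, 6}. In that subpopulation Migration = -10, -9, -11, mean -10.
Difference = -7.4 − (-10) = 2.6.

2.6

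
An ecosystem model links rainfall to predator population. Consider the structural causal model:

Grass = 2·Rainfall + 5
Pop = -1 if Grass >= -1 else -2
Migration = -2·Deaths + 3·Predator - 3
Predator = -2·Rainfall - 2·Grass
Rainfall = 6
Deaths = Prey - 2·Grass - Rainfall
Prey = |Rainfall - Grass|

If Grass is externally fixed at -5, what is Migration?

Under do(Grass=-5), the mechanism Grass = 2·Rainfall + 5 is discarded; Grass is fixed at -5.
Prey = |Rainfall - Grass|  [with Rainfall=6, Grass=-5]  = 11
Predator = -2·Rainfall - 2·Grass  [with Rainfall=6, Grass=-5]  = -2
Deaths = Prey - 2·Grass - Rainfall  [with Prey=11, Grass=-5, Rainfall=6]  = 15
Migration = -2·Deaths + 3·Predator - 3  [with Deaths=15, Predator=-2]  = -39

-39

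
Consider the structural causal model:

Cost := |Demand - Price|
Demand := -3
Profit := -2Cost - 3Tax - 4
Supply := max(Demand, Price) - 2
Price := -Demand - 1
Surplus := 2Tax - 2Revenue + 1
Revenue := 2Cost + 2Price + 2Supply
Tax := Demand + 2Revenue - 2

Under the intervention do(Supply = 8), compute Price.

Under do(Supply=8), the mechanism Supply := max(Demand, Price) - 2 is discarded; Supply is fixed at 8.
Since Price is not a descendant of the intervened variable, it is unaffected.
Price = -Demand - 1  [with Demand=-3]  = 2

2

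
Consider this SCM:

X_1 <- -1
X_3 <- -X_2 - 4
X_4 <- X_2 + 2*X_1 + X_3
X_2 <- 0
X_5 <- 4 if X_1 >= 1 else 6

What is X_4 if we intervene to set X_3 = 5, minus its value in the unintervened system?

9

The intervention breaks the incoming arrows to X_3: X_3 <- -X_2 - 4 no longer applies, and X_3 = 5.
X_4 = X_2 + 2*X_1 + X_3  [with X_2=0, X_1=-1, X_3=5]  = 3
Without intervention: X_3 = -X_2 - 4  [with X_2=0]  = -4; X_4 = X_2 + 2*X_1 + X_3  [with X_2=0, X_1=-1, X_3=-4]  = -6.
Change = 3 − (-6) = 9.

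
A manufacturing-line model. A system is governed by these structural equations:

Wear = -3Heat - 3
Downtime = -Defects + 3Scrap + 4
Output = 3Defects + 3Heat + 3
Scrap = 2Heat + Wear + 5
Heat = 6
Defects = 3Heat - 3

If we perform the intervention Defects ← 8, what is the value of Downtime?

The intervention breaks the incoming arrows to Defects: Defects = 3Heat - 3 no longer applies, and Defects = 8.
Wear = -3Heat - 3  [with Heat=6]  = -21
Scrap = 2Heat + Wear + 5  [with Heat=6, Wear=-21]  = -4
Downtime = -Defects + 3Scrap + 4  [with Defects=8, Scrap=-4]  = -16

-16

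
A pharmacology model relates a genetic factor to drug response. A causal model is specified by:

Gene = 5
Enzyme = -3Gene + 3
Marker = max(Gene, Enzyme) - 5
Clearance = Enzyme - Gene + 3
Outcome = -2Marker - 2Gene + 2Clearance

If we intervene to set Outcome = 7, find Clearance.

-14

The intervention breaks the incoming arrows to Outcome: Outcome = -2Marker - 2Gene + 2Clearance no longer applies, and Outcome = 7.
Since Clearance is not a descendant of the intervened variable, it is unaffected.
Enzyme = -3Gene + 3  [with Gene=5]  = -12
Clearance = Enzyme - Gene + 3  [with Enzyme=-12, Gene=5]  = -14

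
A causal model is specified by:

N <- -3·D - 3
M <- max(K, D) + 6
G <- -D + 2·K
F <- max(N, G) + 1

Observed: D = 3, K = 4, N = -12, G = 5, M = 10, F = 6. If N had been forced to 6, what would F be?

The intervention breaks the incoming arrows to N: N <- -3·D - 3 no longer applies, and N = 6.
G = -D + 2·K  [with D=3, K=4]  = 5
F = max(N, G) + 1  [with N=6, G=5]  = 7

7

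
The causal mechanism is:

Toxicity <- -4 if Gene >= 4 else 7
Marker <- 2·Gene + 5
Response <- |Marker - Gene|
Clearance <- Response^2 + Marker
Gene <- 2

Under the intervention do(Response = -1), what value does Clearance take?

10

do(Response=-1) replaces the equation Response <- |Marker - Gene| with the constant Response = -1.
Marker = 2·Gene + 5  [with Gene=2]  = 9
Clearance = Response^2 + Marker  [with Response=-1, Marker=9]  = 10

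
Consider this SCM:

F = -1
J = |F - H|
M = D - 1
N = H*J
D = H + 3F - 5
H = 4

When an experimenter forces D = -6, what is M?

The intervention breaks the incoming arrows to D: D = H + 3F - 5 no longer applies, and D = -6.
M = D - 1  [with D=-6]  = -7

-7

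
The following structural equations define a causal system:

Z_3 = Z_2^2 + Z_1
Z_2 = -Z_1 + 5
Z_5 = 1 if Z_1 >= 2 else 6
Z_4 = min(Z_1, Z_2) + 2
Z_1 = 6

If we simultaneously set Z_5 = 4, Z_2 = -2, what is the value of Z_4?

Setting Z_5 = 4, Z_2 = -2 by intervention discards those variables' equations.
Z_4 = min(Z_1, Z_2) + 2  [with Z_1=6, Z_2=-2]  = 0

0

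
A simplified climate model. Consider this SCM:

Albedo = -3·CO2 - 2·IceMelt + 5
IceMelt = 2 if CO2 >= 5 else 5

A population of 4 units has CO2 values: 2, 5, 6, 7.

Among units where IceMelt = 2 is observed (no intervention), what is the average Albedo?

Observing IceMelt=2 restricts to units where IceMelt's equation naturally yields 2: CO2 ∈ {5, 6, 7}. In that subpopulation Albedo = -14, -17, -20, mean -17.

-17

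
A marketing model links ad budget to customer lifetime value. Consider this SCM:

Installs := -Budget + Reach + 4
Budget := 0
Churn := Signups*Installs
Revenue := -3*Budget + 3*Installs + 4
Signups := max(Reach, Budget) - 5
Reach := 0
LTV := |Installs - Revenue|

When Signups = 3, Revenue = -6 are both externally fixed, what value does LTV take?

Setting Signups = 3, Revenue = -6 by intervention discards those variables' equations.
Installs = -Budget + Reach + 4  [with Budget=0, Reach=0]  = 4
LTV = |Installs - Revenue|  [with Installs=4, Revenue=-6]  = 10

10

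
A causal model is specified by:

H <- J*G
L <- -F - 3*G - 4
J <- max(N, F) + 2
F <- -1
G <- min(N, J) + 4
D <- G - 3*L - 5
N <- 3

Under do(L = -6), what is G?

The intervention breaks the incoming arrows to L: L <- -F - 3*G - 4 no longer applies, and L = -6.
Since G is not a descendant of the intervened variable, it is unaffected.
J = max(N, F) + 2  [with N=3, F=-1]  = 5
G = min(N, J) + 4  [with N=3, J=5]  = 7

7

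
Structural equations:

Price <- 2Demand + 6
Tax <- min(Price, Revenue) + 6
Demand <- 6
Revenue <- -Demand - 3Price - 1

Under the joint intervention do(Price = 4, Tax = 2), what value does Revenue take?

The joint intervention fixes Price = 4, Tax = 2, removing each variable's own equation.
Revenue = -Demand - 3Price - 1  [with Demand=6, Price=4]  = -19

-19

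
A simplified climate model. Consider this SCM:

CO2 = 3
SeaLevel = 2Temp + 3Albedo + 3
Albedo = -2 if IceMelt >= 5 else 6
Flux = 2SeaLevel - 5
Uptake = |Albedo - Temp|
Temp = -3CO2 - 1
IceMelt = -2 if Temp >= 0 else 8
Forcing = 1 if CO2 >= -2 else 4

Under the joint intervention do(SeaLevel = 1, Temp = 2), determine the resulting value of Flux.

-3

Under do(SeaLevel = 1, Temp = 2), each intervened variable's structural equation is replaced by its fixed value.
Flux = 2SeaLevel - 5  [with SeaLevel=1]  = -3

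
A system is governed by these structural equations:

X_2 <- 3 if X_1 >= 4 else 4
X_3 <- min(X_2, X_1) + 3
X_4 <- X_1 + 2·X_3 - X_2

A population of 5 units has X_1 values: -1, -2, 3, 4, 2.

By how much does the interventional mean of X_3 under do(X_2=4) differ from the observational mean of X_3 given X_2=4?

do(X_2=4) breaks X_2's dependence on X_1. With X_2=4 fixed, X_3 across the units is 2, 1, 6, 7, 5, mean 4.2.
Conditioning on X_2=4 selects the 4 unit(s) with X_1 ∈ {-1, -2, 3, 2}. Their X_3 values: 2, 1, 6, 5. Mean = 3.5.
Difference = 4.2 − 3.5 = 0.7.

0.7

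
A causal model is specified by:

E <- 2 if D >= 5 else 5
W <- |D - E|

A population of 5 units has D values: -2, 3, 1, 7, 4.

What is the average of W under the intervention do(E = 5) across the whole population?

Under do(E=5), E's equation is replaced by E=5 for every unit. Per-unit W: 7, 2, 4, 2, 1. Mean = 3.2.

3.2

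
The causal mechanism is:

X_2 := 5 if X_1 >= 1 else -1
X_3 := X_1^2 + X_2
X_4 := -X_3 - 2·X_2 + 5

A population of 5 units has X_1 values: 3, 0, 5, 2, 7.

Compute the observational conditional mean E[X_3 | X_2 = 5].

Conditioning on X_2=5 selects the 4 unit(s) with X_1 ∈ {3, 5, 2, 7}. Their X_3 values: 14, 30, 9, 54. Mean = 26.75.

26.75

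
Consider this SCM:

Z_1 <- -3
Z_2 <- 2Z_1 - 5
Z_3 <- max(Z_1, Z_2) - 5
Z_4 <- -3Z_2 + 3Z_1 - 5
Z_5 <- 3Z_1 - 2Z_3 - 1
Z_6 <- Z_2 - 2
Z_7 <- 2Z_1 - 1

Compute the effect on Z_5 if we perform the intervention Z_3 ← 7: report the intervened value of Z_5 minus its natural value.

do(Z_3=7) replaces the equation Z_3 <- max(Z_1, Z_2) - 5 with the constant Z_3 = 7.
Z_5 = 3Z_1 - 2Z_3 - 1  [with Z_1=-3, Z_3=7]  = -24
Without intervention: Z_2 = 2Z_1 - 5  [with Z_1=-3]  = -11; Z_3 = max(Z_1, Z_2) - 5  [with Z_1=-3, Z_2=-11]  = -8; Z_5 = 3Z_1 - 2Z_3 - 1  [with Z_1=-3, Z_3=-8]  = 6.
Change = -24 − 6 = -30.

-30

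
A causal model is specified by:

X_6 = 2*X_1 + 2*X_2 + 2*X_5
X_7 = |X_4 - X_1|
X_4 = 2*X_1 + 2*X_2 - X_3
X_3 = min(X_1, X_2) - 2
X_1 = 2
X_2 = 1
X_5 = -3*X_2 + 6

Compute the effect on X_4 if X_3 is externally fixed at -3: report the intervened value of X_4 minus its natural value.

2

The intervention breaks the incoming arrows to X_3: X_3 = min(X_1, X_2) - 2 no longer applies, and X_3 = -3.
X_4 = 2*X_1 + 2*X_2 - X_3  [with X_1=2, X_2=1, X_3=-3]  = 9
Without intervention: X_3 = min(X_1, X_2) - 2  [with X_1=2, X_2=1]  = -1; X_4 = 2*X_1 + 2*X_2 - X_3  [with X_1=2, X_2=1, X_3=-1]  = 7.
Change = 9 − 7 = 2.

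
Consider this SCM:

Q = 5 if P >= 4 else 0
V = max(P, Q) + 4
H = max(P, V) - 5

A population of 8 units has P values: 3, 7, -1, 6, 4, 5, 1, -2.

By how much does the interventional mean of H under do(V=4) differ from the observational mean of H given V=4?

Every unit gets V=4 under the intervention. H values become -1, 2, -1, 1, -1, 0, -1, -1; E[H|do(V=4)] = -0.25.
Observing V=4 restricts to units where V's equation naturally yields 4: P ∈ {-1, -2}. In that subpopulation H = -1, -1, mean -1.
Difference = -0.25 − (-1) = 0.75.

0.75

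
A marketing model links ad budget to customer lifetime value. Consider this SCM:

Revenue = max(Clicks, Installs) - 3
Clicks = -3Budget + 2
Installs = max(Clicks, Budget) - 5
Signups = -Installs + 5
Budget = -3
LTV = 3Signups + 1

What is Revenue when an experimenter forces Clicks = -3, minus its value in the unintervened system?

do(Clicks=-3) replaces the equation Clicks = -3Budget + 2 with the constant Clicks = -3.
Installs = max(Clicks, Budget) - 5  [with Clicks=-3, Budget=-3]  = -8
Revenue = max(Clicks, Installs) - 3  [with Clicks=-3, Installs=-8]  = -6
Without intervention: Clicks = -3Budget + 2  [with Budget=-3]  = 11; Installs = max(Clicks, Budget) - 5  [with Clicks=11, Budget=-3]  = 6; Revenue = max(Clicks, Installs) - 3  [with Clicks=11, Installs=6]  = 8.
Change = -6 − 8 = -14.

-14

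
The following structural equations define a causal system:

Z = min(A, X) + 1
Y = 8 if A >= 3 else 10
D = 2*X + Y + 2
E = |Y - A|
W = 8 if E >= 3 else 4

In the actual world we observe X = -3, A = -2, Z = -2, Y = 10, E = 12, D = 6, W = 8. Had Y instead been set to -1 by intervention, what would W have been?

4

The intervention breaks the incoming arrows to Y: Y = 8 if A >= 3 else 10 no longer applies, and Y = -1.
E = |Y - A|  [with Y=-1, A=-2]  = 1
W = 8 if E >= 3 else 4  [with E=1]  = 4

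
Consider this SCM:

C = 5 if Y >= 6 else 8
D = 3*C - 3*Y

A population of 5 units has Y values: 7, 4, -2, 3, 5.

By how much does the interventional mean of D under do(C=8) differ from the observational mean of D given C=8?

-2.7

Under do(C=8), C's equation is replaced by C=8 for every unit. Per-unit D: 3, 12, 30, 15, 9. Mean = 13.8.
Conditioning on C=8 selects the 4 unit(s) with Y ∈ {4, -2, 3, 5}. Their D values: 12, 30, 15, 9. Mean = 16.5.
Difference = 13.8 − 16.5 = -2.7.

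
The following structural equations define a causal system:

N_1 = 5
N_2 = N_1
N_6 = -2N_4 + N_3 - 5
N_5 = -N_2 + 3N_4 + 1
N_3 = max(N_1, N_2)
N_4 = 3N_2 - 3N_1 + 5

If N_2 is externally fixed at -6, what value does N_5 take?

do(N_2=-6) replaces the equation N_2 = N_1 with the constant N_2 = -6.
N_4 = 3N_2 - 3N_1 + 5  [with N_2=-6, N_1=5]  = -28
N_5 = -N_2 + 3N_4 + 1  [with N_2=-6, N_4=-28]  = -77

-77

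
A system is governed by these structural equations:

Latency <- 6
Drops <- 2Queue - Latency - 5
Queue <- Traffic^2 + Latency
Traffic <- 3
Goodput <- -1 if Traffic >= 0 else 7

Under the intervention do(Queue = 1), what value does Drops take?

-9

The intervention breaks the incoming arrows to Queue: Queue <- Traffic^2 + Latency no longer applies, and Queue = 1.
Drops = 2Queue - Latency - 5  [with Queue=1, Latency=6]  = -9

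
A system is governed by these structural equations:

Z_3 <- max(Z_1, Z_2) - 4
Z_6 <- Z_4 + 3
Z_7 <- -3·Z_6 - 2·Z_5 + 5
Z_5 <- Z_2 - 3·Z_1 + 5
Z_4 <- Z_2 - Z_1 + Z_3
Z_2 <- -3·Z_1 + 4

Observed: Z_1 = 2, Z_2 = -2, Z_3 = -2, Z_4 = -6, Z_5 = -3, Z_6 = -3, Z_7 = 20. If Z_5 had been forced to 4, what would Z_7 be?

Under do(Z_5=4), the mechanism Z_5 <- Z_2 - 3·Z_1 + 5 is discarded; Z_5 is fixed at 4.
Z_2 = -3·Z_1 + 4  [with Z_1=2]  = -2
Z_3 = max(Z_1, Z_2) - 4  [with Z_1=2, Z_2=-2]  = -2
Z_4 = Z_2 - Z_1 + Z_3  [with Z_2=-2, Z_1=2, Z_3=-2]  = -6
Z_6 = Z_4 + 3  [with Z_4=-6]  = -3
Z_7 = -3·Z_6 - 2·Z_5 + 5  [with Z_6=-3, Z_5=4]  = 6

6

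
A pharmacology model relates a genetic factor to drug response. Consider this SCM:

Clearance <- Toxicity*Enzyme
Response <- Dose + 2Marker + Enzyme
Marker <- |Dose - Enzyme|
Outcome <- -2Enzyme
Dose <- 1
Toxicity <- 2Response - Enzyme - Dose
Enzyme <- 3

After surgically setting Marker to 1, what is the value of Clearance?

24

The intervention breaks the incoming arrows to Marker: Marker <- |Dose - Enzyme| no longer applies, and Marker = 1.
Response = Dose + 2Marker + Enzyme  [with Dose=1, Marker=1, Enzyme=3]  = 6
Toxicity = 2Response - Enzyme - Dose  [with Response=6, Enzyme=3, Dose=1]  = 8
Clearance = Toxicity*Enzyme  [with Toxicity=8, Enzyme=3]  = 24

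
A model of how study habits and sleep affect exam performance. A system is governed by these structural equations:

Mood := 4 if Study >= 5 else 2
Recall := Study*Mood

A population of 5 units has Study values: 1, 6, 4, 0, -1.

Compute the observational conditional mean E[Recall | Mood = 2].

2

E[Recall|Mood=2] averages over only the 4 units with Mood=2 (Study = 1, 4, 0, -1): Recall = 2, 8, 0, -2, mean 2.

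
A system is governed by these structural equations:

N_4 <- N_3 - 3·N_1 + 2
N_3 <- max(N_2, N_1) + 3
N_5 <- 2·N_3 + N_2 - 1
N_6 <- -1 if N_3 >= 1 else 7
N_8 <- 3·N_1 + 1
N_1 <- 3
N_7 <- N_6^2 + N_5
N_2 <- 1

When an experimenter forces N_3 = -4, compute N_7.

41

The intervention breaks the incoming arrows to N_3: N_3 <- max(N_2, N_1) + 3 no longer applies, and N_3 = -4.
N_5 = 2·N_3 + N_2 - 1  [with N_3=-4, N_2=1]  = -8
N_6 = -1 if N_3 >= 1 else 7  [with N_3=-4]  = 7
N_7 = N_6^2 + N_5  [with N_6=7, N_5=-8]  = 41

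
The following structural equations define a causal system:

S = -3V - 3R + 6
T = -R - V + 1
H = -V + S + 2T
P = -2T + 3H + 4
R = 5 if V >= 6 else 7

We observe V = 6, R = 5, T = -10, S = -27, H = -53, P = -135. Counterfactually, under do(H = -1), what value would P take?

21

The intervention breaks the incoming arrows to H: H = -V + S + 2T no longer applies, and H = -1.
R = 5 if V >= 6 else 7  [with V=6]  = 5
T = -R - V + 1  [with R=5, V=6]  = -10
P = -2T + 3H + 4  [with T=-10, H=-1]  = 21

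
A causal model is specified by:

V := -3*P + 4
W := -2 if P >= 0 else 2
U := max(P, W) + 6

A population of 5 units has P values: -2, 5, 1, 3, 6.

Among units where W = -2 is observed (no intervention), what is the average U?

9.75

Observing W=-2 restricts to units where W's equation naturally yields -2: P ∈ {5, 1, 3, 6}. In that subpopulation U = 11, 7, 9, 12, mean 9.75.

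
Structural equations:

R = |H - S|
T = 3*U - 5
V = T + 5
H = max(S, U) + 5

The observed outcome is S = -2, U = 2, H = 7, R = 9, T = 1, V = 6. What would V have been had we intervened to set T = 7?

12

The intervention breaks the incoming arrows to T: T = 3*U - 5 no longer applies, and T = 7.
V = T + 5  [with T=7]  = 12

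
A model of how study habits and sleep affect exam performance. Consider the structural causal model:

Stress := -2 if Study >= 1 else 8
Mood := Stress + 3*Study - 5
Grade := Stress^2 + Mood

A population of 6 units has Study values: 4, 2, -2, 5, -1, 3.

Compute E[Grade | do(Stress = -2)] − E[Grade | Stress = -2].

The intervention sets Stress=-2 in all 6 units regardless of Study. Recomputing Grade per unit gives 9, 3, -9, 12, -6, 6; average 2.5.
E[Grade|Stress=-2] averages over only the 4 units with Stress=-2 (Study = 4, 2, 5, 3): Grade = 9, 3, 12, 6, mean 7.5.
Difference = 2.5 − 7.5 = -5.

-5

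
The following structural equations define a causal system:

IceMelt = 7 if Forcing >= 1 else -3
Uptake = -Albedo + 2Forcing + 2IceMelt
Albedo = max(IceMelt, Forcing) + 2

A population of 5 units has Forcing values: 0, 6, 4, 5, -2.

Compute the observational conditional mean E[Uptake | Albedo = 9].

15

E[Uptake|Albedo=9] averages over only the 3 units with Albedo=9 (Forcing = 6, 4, 5): Uptake = 17, 13, 15, mean 15.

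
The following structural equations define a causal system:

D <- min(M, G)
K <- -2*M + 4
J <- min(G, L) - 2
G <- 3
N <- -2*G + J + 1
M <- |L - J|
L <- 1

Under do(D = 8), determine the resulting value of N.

-6

do(D=8) replaces the equation D <- min(M, G) with the constant D = 8.
No directed path runs from D to N, so N keeps its natural value.
J = min(G, L) - 2  [with G=3, L=1]  = -1
N = -2*G + J + 1  [with G=3, J=-1]  = -6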